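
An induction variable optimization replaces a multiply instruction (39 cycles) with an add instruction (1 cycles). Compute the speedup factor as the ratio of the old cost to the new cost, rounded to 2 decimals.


Ratio = mult_cost / add_cost = 39 / 1 = 39.0

39.0


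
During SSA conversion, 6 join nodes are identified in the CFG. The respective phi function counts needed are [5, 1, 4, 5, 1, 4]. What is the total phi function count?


Total phi functions = sum of phi functions at each join node
= 5 + 1 + 4 + 5 + 1 + 4 = 20

20


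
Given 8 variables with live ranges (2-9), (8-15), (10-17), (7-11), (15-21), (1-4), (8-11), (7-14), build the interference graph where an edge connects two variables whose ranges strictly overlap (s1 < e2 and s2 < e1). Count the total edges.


Check all pairs for overlapping intervals.
Two intervals (s1,e1) and (s2,e2) overlap if s1 < e2 and s2 < e1.
v0 (2-9) vs v1..v7: overlaps v1, v3, v5, v6, v7 -> 5
v1 (8-15) vs v2..v7: overlaps v2, v3, v6, v7 -> 4
v2 (10-17) vs v3..v7: overlaps v3, v4, v6, v7 -> 4
v3 (7-11) vs v4..v7: overlaps v6, v7 -> 2
v4 (15-21) vs v5..v7: overlaps none -> 0
v5 (1-4) vs v6..v7: overlaps none -> 0
v6 (8-11) vs v7: overlaps v7 -> 1
Total overlapping pairs = 5 + 4 + 4 + 2 + 0 + 0 + 1 = 16

16


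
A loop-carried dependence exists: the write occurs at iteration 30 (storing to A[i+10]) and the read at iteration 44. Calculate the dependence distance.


Distance = read iteration - write iteration
= 44 - 30 = 14

14


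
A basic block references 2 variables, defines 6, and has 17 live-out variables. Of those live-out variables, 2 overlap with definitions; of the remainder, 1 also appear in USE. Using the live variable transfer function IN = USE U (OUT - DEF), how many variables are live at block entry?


OUT - DEF: 17 - 2 = 15
|IN| = |USE| + |OUT - DEF| - |USE ∩ (OUT - DEF)| = 2 + 15 - 1 = 16

16


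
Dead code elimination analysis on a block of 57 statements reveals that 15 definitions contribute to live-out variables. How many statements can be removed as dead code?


Dead code = total statements - live definitions
= 57 - 15 = 42

42


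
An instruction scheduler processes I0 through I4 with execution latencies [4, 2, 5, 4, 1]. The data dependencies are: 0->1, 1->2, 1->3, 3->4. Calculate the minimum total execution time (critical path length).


Compute longest path through dependency graph: dist(Ik) = max over predecessors of dist + latency(Ik).
dist(I0) = latency 4 = 4
dist(I1) = dist(I0) + 2 = 4 + 2 = 6
dist(I2) = dist(I1) + 5 = 6 + 5 = 11
dist(I3) = dist(I1) + 4 = 6 + 4 = 10
dist(I4) = dist(I3) + 1 = 10 + 1 = 11
Critical path = max dist = 11

11


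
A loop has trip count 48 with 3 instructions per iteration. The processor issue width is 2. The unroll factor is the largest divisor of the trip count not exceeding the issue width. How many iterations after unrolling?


Largest divisor of 48 <= 2 is 2
New iterations = 48 / 2 = 24

24


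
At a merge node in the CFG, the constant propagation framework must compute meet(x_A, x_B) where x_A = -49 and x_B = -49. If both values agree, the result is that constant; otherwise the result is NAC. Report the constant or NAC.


Meet operation: if both paths give the same constant, result is that constant; if they differ, result is NAC (not-a-constant).
Path A: -49, Path B: -49 -> equal
Result: constant -> -49

-49


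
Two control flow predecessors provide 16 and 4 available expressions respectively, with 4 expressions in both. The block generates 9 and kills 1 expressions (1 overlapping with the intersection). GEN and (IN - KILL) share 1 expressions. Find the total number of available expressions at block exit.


IN = intersection of predecessors = 4
IN - KILL = 4 - 1 = 3
|OUT| = |GEN| + |IN - KILL| - |GEN ∩ (IN - KILL)| = 9 + 3 - 1 = 11

11


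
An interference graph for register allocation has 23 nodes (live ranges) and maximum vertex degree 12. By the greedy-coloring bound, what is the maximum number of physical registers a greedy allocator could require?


Greedy coloring never needs more than (max_degree + 1) colors: when coloring a vertex, at most max_degree neighbors are already colored.
Upper bound = 12 + 1 = 13

13


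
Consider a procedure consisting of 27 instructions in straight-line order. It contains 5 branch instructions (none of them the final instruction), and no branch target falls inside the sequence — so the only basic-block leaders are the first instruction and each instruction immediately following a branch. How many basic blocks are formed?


With no in-sequence branch targets, the leaders are the first instruction plus the instruction after each branch.
Number of basic blocks = branches + 1
= 5 + 1 = 6

6


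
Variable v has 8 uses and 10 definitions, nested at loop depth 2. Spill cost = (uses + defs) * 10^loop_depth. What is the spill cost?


uses + defs = 8 + 10 = 18
10^2 = 100
Spill cost = 18 * 100 = 1800

1800


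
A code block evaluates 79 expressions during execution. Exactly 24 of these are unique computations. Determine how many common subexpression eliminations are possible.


CSE count = total expressions - unique expressions
= 79 - 24 = 55

55


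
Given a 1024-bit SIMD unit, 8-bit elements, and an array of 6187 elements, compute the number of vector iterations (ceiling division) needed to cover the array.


Width = 1024 / 8 = 128 elements per vector op
Iterations = ceil(6187 / 128) = 49

49


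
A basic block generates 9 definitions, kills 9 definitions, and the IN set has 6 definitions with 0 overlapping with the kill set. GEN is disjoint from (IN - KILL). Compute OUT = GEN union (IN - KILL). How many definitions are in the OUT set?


IN - KILL: 6 - 0 = 6 surviving definitions
OUT = GEN + surviving = 9 + 6 = 15

15


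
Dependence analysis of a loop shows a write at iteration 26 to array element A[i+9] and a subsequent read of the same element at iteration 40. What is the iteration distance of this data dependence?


Distance = read iteration - write iteration
= 40 - 26 = 14

14


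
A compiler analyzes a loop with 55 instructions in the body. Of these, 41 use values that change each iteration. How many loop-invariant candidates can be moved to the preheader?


Invariant candidates = total - loop-dependent
= 55 - 41 = 14

14


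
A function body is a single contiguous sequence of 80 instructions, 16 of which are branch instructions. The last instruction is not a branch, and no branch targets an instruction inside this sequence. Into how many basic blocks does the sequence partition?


With no in-sequence branch targets, the leaders are the first instruction plus the instruction after each branch.
Number of basic blocks = branches + 1
= 16 + 1 = 17

17


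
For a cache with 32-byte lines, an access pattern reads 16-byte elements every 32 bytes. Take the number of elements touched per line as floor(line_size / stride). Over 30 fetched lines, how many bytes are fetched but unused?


Elements per line = floor(32 / 32) = 1
Bytes used per line = 1 * 16 = 16
Wasted per line = 32 - 16 = 16
Total wasted = 16 * 30 = 480

480


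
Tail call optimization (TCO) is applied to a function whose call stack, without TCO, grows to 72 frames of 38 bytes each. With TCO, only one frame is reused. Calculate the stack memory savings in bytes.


Without TCO: 72 * 38 = 2736 bytes
With TCO: reuse 1 frame = 38 bytes
Savings = 2736 - 38 = 2698

2698


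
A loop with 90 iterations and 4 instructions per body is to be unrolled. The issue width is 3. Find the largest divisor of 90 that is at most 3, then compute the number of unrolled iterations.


Largest divisor of 90 <= 3 is 3
New iterations = 90 / 3 = 30

30


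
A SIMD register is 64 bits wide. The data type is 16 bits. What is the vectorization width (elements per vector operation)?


Width = SIMD bits / data type bits
= 64 / 16 = 4

4


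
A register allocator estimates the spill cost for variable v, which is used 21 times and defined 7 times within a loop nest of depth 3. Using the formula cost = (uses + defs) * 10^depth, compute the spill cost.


uses + defs = 21 + 7 = 28
10^3 = 1000
Spill cost = 28 * 1000 = 28000

28000


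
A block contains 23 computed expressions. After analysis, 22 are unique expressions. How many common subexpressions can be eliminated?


CSE count = total expressions - unique expressions
= 23 - 22 = 1

1


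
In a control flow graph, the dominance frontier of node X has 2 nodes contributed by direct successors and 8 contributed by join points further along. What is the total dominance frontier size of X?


DF(X) = direct successor contributions + join point contributions
= 2 + 8 = 10

10


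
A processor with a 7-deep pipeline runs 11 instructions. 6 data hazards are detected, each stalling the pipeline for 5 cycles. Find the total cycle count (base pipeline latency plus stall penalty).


Base cycles = 7 + 11 - 1 = 17
Total stalls = 6 * 5 = 30
Total = 17 + 30 = 47

47


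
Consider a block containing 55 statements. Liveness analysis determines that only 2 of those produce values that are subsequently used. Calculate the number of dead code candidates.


Dead code = total statements - live definitions
= 55 - 2 = 53

53


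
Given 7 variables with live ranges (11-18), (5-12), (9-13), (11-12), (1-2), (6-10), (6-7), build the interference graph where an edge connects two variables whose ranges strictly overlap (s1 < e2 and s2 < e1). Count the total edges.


Check all pairs for overlapping intervals.
Two intervals (s1,e1) and (s2,e2) overlap if s1 < e2 and s2 < e1.
v0 (11-18) vs v1..v6: overlaps v1, v2, v3 -> 3
v1 (5-12) vs v2..v6: overlaps v2, v3, v5, v6 -> 4
v2 (9-13) vs v3..v6: overlaps v3, v5 -> 2
v3 (11-12) vs v4..v6: overlaps none -> 0
v4 (1-2) vs v5..v6: overlaps none -> 0
v5 (6-10) vs v6: overlaps v6 -> 1
Total overlapping pairs = 3 + 4 + 2 + 0 + 0 + 1 = 10

10


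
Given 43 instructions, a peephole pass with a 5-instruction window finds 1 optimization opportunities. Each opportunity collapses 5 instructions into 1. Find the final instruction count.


Each match removes 4 instructions.
Total removed = 1 * 4 = 4
Remaining = 43 - 4 = 39

39


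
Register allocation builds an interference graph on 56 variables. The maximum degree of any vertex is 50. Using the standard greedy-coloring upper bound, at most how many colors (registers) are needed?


Greedy coloring never needs more than (max_degree + 1) colors: when coloring a vertex, at most max_degree neighbors are already colored.
Upper bound = 50 + 1 = 51

51


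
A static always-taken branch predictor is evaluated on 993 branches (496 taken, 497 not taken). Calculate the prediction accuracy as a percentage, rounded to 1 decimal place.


Predictor: always-taken
Correct predictions = 496
Accuracy = 496 / 993 * 100 = 49.9%

49.9


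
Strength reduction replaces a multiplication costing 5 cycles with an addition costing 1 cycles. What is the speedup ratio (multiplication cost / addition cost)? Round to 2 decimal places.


Ratio = mult_cost / add_cost = 5 / 1 = 5.0

5.0


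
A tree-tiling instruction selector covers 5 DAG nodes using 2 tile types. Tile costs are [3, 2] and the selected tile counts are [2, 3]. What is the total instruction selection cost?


Total cost = sum(count_i * cost_i)
= 2*3 + 3*2
= 12

12


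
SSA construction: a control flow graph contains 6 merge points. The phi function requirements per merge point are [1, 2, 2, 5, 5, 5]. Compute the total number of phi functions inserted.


Total phi functions = sum of phi functions at each join node
= 1 + 2 + 2 + 5 + 5 + 5 = 20

20


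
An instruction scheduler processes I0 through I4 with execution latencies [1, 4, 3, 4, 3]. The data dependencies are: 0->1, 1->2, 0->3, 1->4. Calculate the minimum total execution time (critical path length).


Compute longest path through dependency graph: dist(Ik) = max over predecessors of dist + latency(Ik).
dist(I0) = latency 1 = 1
dist(I1) = dist(I0) + 4 = 1 + 4 = 5
dist(I2) = dist(I1) + 3 = 5 + 3 = 8
dist(I3) = dist(I0) + 4 = 1 + 4 = 5
dist(I4) = dist(I1) + 3 = 5 + 3 = 8
Critical path = max dist = 8

8


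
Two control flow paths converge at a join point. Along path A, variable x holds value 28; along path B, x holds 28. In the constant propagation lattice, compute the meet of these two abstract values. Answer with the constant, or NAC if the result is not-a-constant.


Meet operation: if both paths give the same constant, result is that constant; if they differ, result is NAC (not-a-constant).
Path A: 28, Path B: 28 -> equal
Result: constant -> 28

28


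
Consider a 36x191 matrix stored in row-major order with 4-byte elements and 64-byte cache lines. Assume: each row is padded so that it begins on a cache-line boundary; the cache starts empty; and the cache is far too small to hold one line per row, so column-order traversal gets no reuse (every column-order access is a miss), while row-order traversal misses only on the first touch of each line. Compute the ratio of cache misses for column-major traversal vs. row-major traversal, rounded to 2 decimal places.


Each row occupies 191 * 4 = 764 bytes and starts on a line boundary, so it spans ceil(764 / 64) = 12 cache lines.
Row-major traversal misses (one per line touched): 36 * ceil(191 * 4 / 64) = 432
Column-major traversal misses (no reuse, every access misses): 36 * 191 = 6876
Ratio = 6876 / 432 = 15.92

15.92


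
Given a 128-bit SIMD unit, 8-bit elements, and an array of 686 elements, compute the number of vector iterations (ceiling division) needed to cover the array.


Width = 128 / 8 = 16 elements per vector op
Iterations = ceil(686 / 16) = 43

43


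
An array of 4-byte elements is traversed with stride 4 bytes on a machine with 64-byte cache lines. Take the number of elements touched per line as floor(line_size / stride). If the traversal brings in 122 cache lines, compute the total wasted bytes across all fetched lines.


Elements per line = floor(64 / 4) = 16
Bytes used per line = 16 * 4 = 64
Wasted per line = 64 - 64 = 0
Total wasted = 0 * 122 = 0

0


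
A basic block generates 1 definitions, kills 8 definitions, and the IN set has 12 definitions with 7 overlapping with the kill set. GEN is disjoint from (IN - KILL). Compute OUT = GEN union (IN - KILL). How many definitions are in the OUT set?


IN - KILL: 12 - 7 = 5 surviving definitions
OUT = GEN + surviving = 1 + 5 = 6

6


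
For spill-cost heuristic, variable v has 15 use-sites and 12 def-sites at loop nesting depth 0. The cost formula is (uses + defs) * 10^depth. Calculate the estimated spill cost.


uses + defs = 15 + 12 = 27
10^0 = 1
Spill cost = 27 * 1 = 27

27


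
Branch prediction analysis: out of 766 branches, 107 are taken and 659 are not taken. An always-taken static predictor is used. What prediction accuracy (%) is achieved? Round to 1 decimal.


Predictor: always-taken
Correct predictions = 107
Accuracy = 107 / 766 * 100 = 14.0%

14.0


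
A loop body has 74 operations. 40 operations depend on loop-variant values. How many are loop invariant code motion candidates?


Invariant candidates = total - loop-dependent
= 74 - 40 = 34

34


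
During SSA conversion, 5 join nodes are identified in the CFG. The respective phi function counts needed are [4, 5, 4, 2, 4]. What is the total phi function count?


Total phi functions = sum of phi functions at each join node
= 4 + 5 + 4 + 2 + 4 = 19

19


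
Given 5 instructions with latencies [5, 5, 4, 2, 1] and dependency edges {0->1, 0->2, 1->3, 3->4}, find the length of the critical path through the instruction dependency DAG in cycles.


Compute longest path through dependency graph: dist(Ik) = max over predecessors of dist + latency(Ik).
dist(I0) = latency 5 = 5
dist(I1) = dist(I0) + 5 = 5 + 5 = 10
dist(I2) = dist(I0) + 4 = 5 + 4 = 9
dist(I3) = dist(I1) + 2 = 10 + 2 = 12
dist(I4) = dist(I3) + 1 = 12 + 1 = 13
Critical path = max dist = 13

13


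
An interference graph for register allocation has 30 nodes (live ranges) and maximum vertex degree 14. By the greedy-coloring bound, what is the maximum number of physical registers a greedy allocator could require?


Greedy coloring never needs more than (max_degree + 1) colors: when coloring a vertex, at most max_degree neighbors are already colored.
Upper bound = 14 + 1 = 15

15


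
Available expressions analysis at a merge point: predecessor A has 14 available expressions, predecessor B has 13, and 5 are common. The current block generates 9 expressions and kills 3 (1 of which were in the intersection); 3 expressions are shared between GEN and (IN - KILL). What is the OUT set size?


IN = intersection of predecessors = 5
IN - KILL = 5 - 1 = 4
|OUT| = |GEN| + |IN - KILL| - |GEN ∩ (IN - KILL)| = 9 + 4 - 3 = 10

10


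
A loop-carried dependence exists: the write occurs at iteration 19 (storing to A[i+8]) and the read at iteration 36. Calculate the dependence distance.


Distance = read iteration - write iteration
= 36 - 19 = 17

17


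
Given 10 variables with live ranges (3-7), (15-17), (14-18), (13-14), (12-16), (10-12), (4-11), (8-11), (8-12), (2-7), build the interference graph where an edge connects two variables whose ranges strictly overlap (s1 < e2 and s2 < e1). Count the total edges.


Check all pairs for overlapping intervals.
Two intervals (s1,e1) and (s2,e2) overlap if s1 < e2 and s2 < e1.
v0 (3-7) vs v1..v9: overlaps v6, v9 -> 2
v1 (15-17) vs v2..v9: overlaps v2, v4 -> 2
v2 (14-18) vs v3..v9: overlaps v4 -> 1
v3 (13-14) vs v4..v9: overlaps v4 -> 1
v4 (12-16) vs v5..v9: overlaps none -> 0
v5 (10-12) vs v6..v9: overlaps v6, v7, v8 -> 3
v6 (4-11) vs v7..v9: overlaps v7, v8, v9 -> 3
v7 (8-11) vs v8..v9: overlaps v8 -> 1
v8 (8-12) vs v9: overlaps none -> 0
Total overlapping pairs = 2 + 2 + 1 + 1 + 0 + 3 + 3 + 1 + 0 = 13

13


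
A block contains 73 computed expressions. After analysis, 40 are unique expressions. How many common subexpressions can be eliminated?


CSE count = total expressions - unique expressions
= 73 - 40 = 33

33


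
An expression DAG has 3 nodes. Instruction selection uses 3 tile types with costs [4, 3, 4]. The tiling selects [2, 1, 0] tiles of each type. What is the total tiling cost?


Total cost = sum(count_i * cost_i)
= 2*4 + 1*3 + 0*4
= 11

11


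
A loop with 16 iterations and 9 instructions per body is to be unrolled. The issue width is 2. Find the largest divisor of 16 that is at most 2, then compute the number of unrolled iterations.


Largest divisor of 16 <= 2 is 2
New iterations = 16 / 2 = 8

8


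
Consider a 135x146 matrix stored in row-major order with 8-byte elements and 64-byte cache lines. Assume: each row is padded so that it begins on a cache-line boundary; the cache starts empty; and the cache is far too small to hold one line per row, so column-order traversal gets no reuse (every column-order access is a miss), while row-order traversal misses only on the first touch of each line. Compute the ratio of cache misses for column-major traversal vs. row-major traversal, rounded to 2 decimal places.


Each row occupies 146 * 8 = 1168 bytes and starts on a line boundary, so it spans ceil(1168 / 64) = 19 cache lines.
Row-major traversal misses (one per line touched): 135 * ceil(146 * 8 / 64) = 2565
Column-major traversal misses (no reuse, every access misses): 135 * 146 = 19710
Ratio = 19710 / 2565 = 7.68

7.68


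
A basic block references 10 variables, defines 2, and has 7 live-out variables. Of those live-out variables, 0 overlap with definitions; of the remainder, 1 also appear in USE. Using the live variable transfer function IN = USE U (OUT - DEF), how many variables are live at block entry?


OUT - DEF: 7 - 0 = 7
|IN| = |USE| + |OUT - DEF| - |USE ∩ (OUT - DEF)| = 10 + 7 - 1 = 16

16


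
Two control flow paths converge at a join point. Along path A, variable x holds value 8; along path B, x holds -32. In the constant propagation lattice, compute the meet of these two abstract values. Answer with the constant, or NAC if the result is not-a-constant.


Meet operation: if both paths give the same constant, result is that constant; if they differ, result is NAC (not-a-constant).
Path A: 8, Path B: -32 -> differ
Result: not-a-constant -> NAC

NAC


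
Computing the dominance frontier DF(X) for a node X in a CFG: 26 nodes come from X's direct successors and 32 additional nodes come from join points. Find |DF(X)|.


DF(X) = direct successor contributions + join point contributions
= 26 + 32 = 58

58


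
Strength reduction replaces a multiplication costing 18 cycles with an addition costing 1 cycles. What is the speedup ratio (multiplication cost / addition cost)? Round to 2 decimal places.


Ratio = mult_cost / add_cost = 18 / 1 = 18.0

18.0


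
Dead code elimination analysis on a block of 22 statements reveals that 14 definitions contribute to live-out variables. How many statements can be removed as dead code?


Dead code = total statements - live definitions
= 22 - 14 = 8

8


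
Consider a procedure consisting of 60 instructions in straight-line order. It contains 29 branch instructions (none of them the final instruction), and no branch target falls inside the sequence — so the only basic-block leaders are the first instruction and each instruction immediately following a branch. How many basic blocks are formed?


With no in-sequence branch targets, the leaders are the first instruction plus the instruction after each branch.
Number of basic blocks = branches + 1
= 29 + 1 = 30

30


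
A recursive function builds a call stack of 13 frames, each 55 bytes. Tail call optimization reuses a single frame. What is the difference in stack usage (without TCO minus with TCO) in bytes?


Without TCO: 13 * 55 = 715 bytes
With TCO: reuse 1 frame = 55 bytes
Savings = 715 - 55 = 660

660


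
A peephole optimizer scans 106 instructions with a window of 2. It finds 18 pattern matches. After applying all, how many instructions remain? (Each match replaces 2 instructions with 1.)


Each match removes 1 instructions.
Total removed = 18 * 1 = 18
Remaining = 106 - 18 = 88

88


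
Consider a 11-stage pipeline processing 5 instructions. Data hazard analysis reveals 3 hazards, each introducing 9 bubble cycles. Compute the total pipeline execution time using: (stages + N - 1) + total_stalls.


Base cycles = 11 + 5 - 1 = 15
Total stalls = 3 * 9 = 27
Total = 15 + 27 = 42

42


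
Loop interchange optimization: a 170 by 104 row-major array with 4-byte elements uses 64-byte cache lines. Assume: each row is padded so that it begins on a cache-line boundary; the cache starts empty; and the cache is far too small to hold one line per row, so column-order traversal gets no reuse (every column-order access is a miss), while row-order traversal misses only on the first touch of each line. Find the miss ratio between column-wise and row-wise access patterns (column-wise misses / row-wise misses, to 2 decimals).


Each row occupies 104 * 4 = 416 bytes and starts on a line boundary, so it spans ceil(416 / 64) = 7 cache lines.
Row-major traversal misses (one per line touched): 170 * ceil(104 * 4 / 64) = 1190
Column-major traversal misses (no reuse, every access misses): 170 * 104 = 17680
Ratio = 17680 / 1190 = 14.86

14.86


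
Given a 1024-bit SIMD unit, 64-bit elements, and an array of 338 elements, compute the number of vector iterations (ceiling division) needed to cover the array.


Width = 1024 / 64 = 16 elements per vector op
Iterations = ceil(338 / 16) = 22

22


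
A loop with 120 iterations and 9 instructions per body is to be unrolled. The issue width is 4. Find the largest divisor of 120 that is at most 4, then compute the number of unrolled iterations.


Largest divisor of 120 <= 4 is 4
New iterations = 120 / 4 = 30

30


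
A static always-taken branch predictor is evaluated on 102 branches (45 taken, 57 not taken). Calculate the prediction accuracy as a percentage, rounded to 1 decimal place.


Predictor: always-taken
Correct predictions = 45
Accuracy = 45 / 102 * 100 = 44.1%

44.1


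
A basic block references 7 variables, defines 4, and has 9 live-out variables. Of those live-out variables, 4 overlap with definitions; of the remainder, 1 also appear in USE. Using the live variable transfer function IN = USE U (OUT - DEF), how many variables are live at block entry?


OUT - DEF: 9 - 4 = 5
|IN| = |USE| + |OUT - DEF| - |USE ∩ (OUT - DEF)| = 7 + 5 - 1 = 11

11


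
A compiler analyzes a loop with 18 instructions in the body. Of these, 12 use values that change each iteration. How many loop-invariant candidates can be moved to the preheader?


Invariant candidates = total - loop-dependent
= 18 - 12 = 6

6


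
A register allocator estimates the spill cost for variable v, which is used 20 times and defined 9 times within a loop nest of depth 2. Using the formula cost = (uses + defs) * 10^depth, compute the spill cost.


uses + defs = 20 + 9 = 29
10^2 = 100
Spill cost = 29 * 100 = 2900

2900


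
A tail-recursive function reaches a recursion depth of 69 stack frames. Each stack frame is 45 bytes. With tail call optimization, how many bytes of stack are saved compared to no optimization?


Without TCO: 69 * 45 = 3105 bytes
With TCO: reuse 1 frame = 45 bytes
Savings = 3105 - 45 = 3060

3060


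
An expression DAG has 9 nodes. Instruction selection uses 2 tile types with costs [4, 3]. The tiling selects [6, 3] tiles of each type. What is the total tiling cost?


Total cost = sum(count_i * cost_i)
= 6*4 + 3*3
= 33

33


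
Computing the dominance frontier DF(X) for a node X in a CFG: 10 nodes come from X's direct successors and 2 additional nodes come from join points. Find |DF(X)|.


DF(X) = direct successor contributions + join point contributions
= 10 + 2 = 12

12


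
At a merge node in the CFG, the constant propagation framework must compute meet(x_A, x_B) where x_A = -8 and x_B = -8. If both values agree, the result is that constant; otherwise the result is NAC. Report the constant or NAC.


Meet operation: if both paths give the same constant, result is that constant; if they differ, result is NAC (not-a-constant).
Path A: -8, Path B: -8 -> equal
Result: constant -> -8

-8


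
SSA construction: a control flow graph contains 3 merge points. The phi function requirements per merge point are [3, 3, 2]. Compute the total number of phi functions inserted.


Total phi functions = sum of phi functions at each join node
= 3 + 3 + 2 = 8

8


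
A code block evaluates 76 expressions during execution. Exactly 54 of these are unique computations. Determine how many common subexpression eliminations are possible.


CSE count = total expressions - unique expressions
= 76 - 54 = 22

22


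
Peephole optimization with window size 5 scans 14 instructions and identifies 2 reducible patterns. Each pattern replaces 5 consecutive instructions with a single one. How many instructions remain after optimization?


Each match removes 4 instructions.
Total removed = 2 * 4 = 8
Remaining = 14 - 8 = 6

6


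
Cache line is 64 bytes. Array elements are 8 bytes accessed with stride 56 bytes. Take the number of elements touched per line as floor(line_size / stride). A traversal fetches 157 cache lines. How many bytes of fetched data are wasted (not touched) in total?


Elements per line = floor(64 / 56) = 1
Bytes used per line = 1 * 8 = 8
Wasted per line = 64 - 8 = 56
Total wasted = 56 * 157 = 8792

8792


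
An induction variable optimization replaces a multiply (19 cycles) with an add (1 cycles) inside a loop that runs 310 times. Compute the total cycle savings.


Per-iteration saving = 19 - 1 = 18
Total saved = 310 * 18 = 5580

5580


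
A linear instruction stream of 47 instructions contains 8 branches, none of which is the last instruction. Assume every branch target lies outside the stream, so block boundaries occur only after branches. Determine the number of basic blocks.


With no in-sequence branch targets, the leaders are the first instruction plus the instruction after each branch.
Number of basic blocks = branches + 1
= 8 + 1 = 9

9


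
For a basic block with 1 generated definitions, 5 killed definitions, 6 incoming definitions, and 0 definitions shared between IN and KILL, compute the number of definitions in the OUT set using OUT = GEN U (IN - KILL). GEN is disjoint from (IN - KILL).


IN - KILL: 6 - 0 = 6 surviving definitions
OUT = GEN + surviving = 1 + 6 = 7

7


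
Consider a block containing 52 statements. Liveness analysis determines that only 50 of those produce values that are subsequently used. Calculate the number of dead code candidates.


Dead code = total statements - live definitions
= 52 - 50 = 2

2


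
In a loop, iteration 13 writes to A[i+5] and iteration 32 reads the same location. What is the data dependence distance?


Distance = read iteration - write iteration
= 32 - 13 = 19

19


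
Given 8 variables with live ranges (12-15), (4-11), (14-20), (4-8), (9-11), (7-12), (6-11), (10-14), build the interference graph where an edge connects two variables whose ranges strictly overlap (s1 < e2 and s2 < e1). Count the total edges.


Check all pairs for overlapping intervals.
Two intervals (s1,e1) and (s2,e2) overlap if s1 < e2 and s2 < e1.
v0 (12-15) vs v1..v7: overlaps v2, v7 -> 2
v1 (4-11) vs v2..v7: overlaps v3, v4, v5, v6, v7 -> 5
v2 (14-20) vs v3..v7: overlaps none -> 0
v3 (4-8) vs v4..v7: overlaps v5, v6 -> 2
v4 (9-11) vs v5..v7: overlaps v5, v6, v7 -> 3
v5 (7-12) vs v6..v7: overlaps v6, v7 -> 2
v6 (6-11) vs v7: overlaps v7 -> 1
Total overlapping pairs = 2 + 5 + 0 + 2 + 3 + 2 + 1 = 15

15


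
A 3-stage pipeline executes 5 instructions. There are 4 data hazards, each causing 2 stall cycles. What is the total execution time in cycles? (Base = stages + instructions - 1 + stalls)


Base cycles = 3 + 5 - 1 = 7
Total stalls = 4 * 2 = 8
Total = 7 + 8 = 15

15


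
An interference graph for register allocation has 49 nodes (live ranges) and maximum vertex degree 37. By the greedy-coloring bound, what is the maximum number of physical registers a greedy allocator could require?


Greedy coloring never needs more than (max_degree + 1) colors: when coloring a vertex, at most max_degree neighbors are already colored.
Upper bound = 37 + 1 = 38

38


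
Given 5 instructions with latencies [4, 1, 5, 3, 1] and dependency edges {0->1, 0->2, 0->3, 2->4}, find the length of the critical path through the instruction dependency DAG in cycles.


Compute longest path through dependency graph: dist(Ik) = max over predecessors of dist + latency(Ik).
dist(I0) = latency 4 = 4
dist(I1) = dist(I0) + 1 = 4 + 1 = 5
dist(I2) = dist(I0) + 5 = 4 + 5 = 9
dist(I3) = dist(I0) + 3 = 4 + 3 = 7
dist(I4) = dist(I2) + 1 = 9 + 1 = 10
Critical path = max dist = 10

10


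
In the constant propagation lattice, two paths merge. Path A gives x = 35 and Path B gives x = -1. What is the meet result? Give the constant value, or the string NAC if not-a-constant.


Meet operation: if both paths give the same constant, result is that constant; if they differ, result is NAC (not-a-constant).
Path A: 35, Path B: -1 -> differ
Result: not-a-constant -> NAC

NAC


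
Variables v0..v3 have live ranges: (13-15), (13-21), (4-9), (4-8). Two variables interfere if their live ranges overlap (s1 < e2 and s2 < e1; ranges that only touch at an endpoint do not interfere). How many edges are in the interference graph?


Check all pairs for overlapping intervals.
Two intervals (s1,e1) and (s2,e2) overlap if s1 < e2 and s2 < e1.
v0 (13-15) vs v1..v3: overlaps v1 -> 1
v1 (13-21) vs v2..v3: overlaps none -> 0
v2 (4-9) vs v3: overlaps v3 -> 1
Total overlapping pairs = 1 + 0 + 1 = 2

2


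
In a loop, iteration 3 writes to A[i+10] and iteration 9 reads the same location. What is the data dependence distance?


Distance = read iteration - write iteration
= 9 - 3 = 6

6


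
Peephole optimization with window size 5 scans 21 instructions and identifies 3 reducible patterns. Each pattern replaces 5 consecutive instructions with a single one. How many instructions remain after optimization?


Each match removes 4 instructions.
Total removed = 3 * 4 = 12
Remaining = 21 - 12 = 9

9


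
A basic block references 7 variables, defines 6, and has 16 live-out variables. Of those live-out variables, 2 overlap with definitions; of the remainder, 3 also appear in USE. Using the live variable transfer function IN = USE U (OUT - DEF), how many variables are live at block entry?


OUT - DEF: 16 - 2 = 14
|IN| = |USE| + |OUT - DEF| - |USE ∩ (OUT - DEF)| = 7 + 14 - 3 = 18

18


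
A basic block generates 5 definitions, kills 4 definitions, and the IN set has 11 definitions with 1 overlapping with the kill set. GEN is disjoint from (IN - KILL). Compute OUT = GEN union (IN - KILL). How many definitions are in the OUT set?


IN - KILL: 11 - 1 = 10 surviving definitions
OUT = GEN + surviving = 5 + 10 = 15

15


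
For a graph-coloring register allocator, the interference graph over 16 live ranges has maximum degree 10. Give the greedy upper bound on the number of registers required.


Greedy coloring never needs more than (max_degree + 1) colors: when coloring a vertex, at most max_degree neighbors are already colored.
Upper bound = 10 + 1 = 11

11


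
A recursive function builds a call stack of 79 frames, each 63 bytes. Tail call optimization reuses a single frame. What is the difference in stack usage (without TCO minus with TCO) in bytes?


Without TCO: 79 * 63 = 4977 bytes
With TCO: reuse 1 frame = 63 bytes
Savings = 4977 - 63 = 4914

4914


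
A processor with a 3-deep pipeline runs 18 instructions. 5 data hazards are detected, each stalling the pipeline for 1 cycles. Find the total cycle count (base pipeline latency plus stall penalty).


Base cycles = 3 + 18 - 1 = 20
Total stalls = 5 * 1 = 5
Total = 20 + 5 = 25

25


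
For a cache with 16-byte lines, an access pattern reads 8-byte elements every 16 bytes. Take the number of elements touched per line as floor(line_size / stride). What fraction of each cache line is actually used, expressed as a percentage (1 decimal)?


Elements per cache line = floor(16 / 16) = 1
Bytes used = 1 * 8 = 8
Utilization = 8 / 16 * 100 = 50.0%

50.0


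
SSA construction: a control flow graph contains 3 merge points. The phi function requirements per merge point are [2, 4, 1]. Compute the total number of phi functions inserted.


Total phi functions = sum of phi functions at each join node
= 2 + 4 + 1 = 7

7


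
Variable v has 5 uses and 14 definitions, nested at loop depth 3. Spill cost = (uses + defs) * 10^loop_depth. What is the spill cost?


uses + defs = 5 + 14 = 19
10^3 = 1000
Spill cost = 19 * 1000 = 19000

19000


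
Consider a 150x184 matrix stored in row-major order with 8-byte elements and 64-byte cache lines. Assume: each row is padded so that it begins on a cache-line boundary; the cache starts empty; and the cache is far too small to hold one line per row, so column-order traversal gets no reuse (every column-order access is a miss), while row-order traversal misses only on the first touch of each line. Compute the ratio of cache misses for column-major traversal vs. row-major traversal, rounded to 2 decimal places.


Each row occupies 184 * 8 = 1472 bytes and starts on a line boundary, so it spans ceil(1472 / 64) = 23 cache lines.
Row-major traversal misses (one per line touched): 150 * ceil(184 * 8 / 64) = 3450
Column-major traversal misses (no reuse, every access misses): 150 * 184 = 27600
Ratio = 27600 / 3450 = 8.0

8.0


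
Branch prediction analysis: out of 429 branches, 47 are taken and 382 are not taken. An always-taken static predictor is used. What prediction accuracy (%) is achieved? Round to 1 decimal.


Predictor: always-taken
Correct predictions = 47
Accuracy = 47 / 429 * 100 = 11.0%

11.0


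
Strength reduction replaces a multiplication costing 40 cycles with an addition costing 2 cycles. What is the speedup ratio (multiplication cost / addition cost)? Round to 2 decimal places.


Ratio = mult_cost / add_cost = 40 / 2 = 20.0

20.0


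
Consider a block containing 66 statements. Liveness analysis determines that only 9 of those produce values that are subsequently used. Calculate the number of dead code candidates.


Dead code = total statements - live definitions
= 66 - 9 = 57

57


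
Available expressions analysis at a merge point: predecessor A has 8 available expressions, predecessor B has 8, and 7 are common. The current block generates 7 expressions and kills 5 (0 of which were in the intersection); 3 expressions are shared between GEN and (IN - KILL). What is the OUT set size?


IN = intersection of predecessors = 7
IN - KILL = 7 - 0 = 7
|OUT| = |GEN| + |IN - KILL| - |GEN ∩ (IN - KILL)| = 7 + 7 - 3 = 11

11


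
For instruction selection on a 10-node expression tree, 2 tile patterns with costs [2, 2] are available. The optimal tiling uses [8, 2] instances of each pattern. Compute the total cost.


Total cost = sum(count_i * cost_i)
= 8*2 + 2*2
= 20

20


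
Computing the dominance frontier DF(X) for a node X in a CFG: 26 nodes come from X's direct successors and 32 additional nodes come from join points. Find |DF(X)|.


DF(X) = direct successor contributions + join point contributions
= 26 + 32 = 58

58


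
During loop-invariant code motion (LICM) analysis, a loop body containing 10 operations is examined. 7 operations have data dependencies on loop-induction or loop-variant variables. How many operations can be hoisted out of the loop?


Invariant candidates = total - loop-dependent
= 10 - 7 = 3

3


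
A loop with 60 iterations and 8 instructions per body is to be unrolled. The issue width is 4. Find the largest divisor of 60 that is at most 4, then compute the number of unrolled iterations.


Largest divisor of 60 <= 4 is 4
New iterations = 60 / 4 = 15

15


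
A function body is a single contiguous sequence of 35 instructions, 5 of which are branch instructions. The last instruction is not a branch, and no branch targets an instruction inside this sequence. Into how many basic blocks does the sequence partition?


With no in-sequence branch targets, the leaders are the first instruction plus the instruction after each branch.
Number of basic blocks = branches + 1
= 5 + 1 = 6

6


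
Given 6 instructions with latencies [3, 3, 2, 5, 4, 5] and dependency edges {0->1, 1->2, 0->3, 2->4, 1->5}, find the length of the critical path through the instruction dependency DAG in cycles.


Compute longest path through dependency graph: dist(Ik) = max over predecessors of dist + latency(Ik).
dist(I0) = latency 3 = 3
dist(I1) = dist(I0) + 3 = 3 + 3 = 6
dist(I2) = dist(I1) + 2 = 6 + 2 = 8
dist(I3) = dist(I0) + 5 = 3 + 5 = 8
dist(I4) = dist(I2) + 4 = 8 + 4 = 12
dist(I5) = dist(I1) + 5 = 6 + 5 = 11
Critical path = max dist = 12

12


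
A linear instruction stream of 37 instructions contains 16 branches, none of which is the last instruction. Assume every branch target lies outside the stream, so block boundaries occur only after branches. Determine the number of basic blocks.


With no in-sequence branch targets, the leaders are the first instruction plus the instruction after each branch.
Number of basic blocks = branches + 1
= 16 + 1 = 17

17


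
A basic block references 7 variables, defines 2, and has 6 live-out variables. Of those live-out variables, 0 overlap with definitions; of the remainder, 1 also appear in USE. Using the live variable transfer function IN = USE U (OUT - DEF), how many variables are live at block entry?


OUT - DEF: 6 - 0 = 6
|IN| = |USE| + |OUT - DEF| - |USE ∩ (OUT - DEF)| = 7 + 6 - 1 = 12

12


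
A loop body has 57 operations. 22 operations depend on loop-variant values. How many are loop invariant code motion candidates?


Invariant candidates = total - loop-dependent
= 57 - 22 = 35

35
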